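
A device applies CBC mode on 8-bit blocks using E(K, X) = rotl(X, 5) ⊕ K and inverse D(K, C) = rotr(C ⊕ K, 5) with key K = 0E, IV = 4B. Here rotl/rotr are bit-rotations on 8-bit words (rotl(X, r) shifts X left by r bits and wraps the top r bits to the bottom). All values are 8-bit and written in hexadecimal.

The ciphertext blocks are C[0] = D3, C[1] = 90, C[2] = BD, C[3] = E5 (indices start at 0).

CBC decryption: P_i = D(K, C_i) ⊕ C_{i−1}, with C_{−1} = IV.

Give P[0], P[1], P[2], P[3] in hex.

P[0]: D(K, D3) = EE; EE ⊕ 4B = A5.
P[1]: D(K, 90) = F4; F4 ⊕ D3 = 27.
P[2]: D(K, BD) = 9D; 9D ⊕ 90 = 0D.
P[3]: D(K, E5) = 5F; 5F ⊕ BD = E2.

P[0] = A5, P[1] = 27, P[2] = 0D, P[3] = E2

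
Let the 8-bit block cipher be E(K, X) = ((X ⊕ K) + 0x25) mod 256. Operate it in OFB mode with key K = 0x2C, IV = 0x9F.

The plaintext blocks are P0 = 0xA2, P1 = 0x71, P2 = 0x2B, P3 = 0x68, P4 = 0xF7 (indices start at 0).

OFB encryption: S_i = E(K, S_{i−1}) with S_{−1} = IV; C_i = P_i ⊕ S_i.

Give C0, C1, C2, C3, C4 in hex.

C0: S = E(K, 0x9F) = 0xD8; 0xA2 ⊕ 0xD8 = 0x7A.
C1: S = E(K, 0xD8) = 0x19; 0x71 ⊕ 0x19 = 0x68.
C2: S = E(K, 0x19) = 0x5A; 0x2B ⊕ 0x5A = 0x71.
C3: S = E(K, 0x5A) = 0x9B; 0x68 ⊕ 0x9B = 0xF3.
C4: S = E(K, 0x9B) = 0xDC; 0xF7 ⊕ 0xDC = 0x2B.

C0 = 0x7A, C1 = 0x68, C2 = 0x71, C3 = 0xF3, C4 = 0x2B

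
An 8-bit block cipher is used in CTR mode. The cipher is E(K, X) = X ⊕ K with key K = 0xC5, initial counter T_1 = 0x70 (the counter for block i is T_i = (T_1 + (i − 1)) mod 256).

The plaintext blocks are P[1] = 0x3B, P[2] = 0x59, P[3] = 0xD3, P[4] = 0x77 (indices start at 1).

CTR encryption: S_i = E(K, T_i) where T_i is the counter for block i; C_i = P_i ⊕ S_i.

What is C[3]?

C[3] = 0x64

C[1]: T = 0x70, S = E(K, T) = 0xB5; 0x3B ⊕ 0xB5 = 0x8E.
C[2]: T = 0x71, S = E(K, T) = 0xB4; 0x59 ⊕ 0xB4 = 0xED.
C[3]: T = 0x72, S = E(K, T) = 0xB7; 0xD3 ⊕ 0xB7 = 0x64.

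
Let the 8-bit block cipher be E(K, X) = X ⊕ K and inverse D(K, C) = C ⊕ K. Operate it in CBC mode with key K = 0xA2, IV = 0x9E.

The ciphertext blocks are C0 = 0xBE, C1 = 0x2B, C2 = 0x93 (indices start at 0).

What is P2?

P2 = 0x1A

CBC decryption: P_i = D(K, C_i) ⊕ C_{i−1}, with C_{−1} = IV.
P2: D(K, 0x93) = 0x31; 0x31 ⊕ 0x2B = 0x1A.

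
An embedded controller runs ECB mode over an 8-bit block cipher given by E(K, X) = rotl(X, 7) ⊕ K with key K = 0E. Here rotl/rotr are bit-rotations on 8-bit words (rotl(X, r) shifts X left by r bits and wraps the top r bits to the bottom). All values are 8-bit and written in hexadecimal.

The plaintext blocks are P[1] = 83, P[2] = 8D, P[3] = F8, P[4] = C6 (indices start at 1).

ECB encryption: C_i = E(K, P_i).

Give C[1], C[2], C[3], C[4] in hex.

C[1]: E(K, 83) = CF.
C[2]: E(K, 8D) = C8.
C[3]: E(K, F8) = 72.
C[4]: E(K, C6) = 6D.

C[1] = CF, C[2] = C8, C[3] = 72, C[4] = 6D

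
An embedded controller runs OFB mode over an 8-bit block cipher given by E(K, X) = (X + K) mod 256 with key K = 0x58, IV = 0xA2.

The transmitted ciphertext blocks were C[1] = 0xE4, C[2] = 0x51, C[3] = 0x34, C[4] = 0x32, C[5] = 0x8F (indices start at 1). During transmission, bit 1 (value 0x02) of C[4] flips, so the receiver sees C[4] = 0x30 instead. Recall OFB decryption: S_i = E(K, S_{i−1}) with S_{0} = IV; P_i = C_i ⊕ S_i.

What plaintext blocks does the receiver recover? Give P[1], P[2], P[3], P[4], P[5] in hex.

Only C[4] changed, to 0x30. In OFB, a change in C_i flips the same bit in P_i only; the keystream is unaffected. Decrypting the received ciphertext:
P[1]: S = E(K, 0xA2) = 0xFA; 0xE4 ⊕ 0xFA = 0x1E.
P[2]: S = E(K, 0xFA) = 0x52; 0x51 ⊕ 0x52 = 0x03.
P[3]: S = E(K, 0x52) = 0xAA; 0x34 ⊕ 0xAA = 0x9E.
P[4]: S = E(K, 0xAA) = 0x02; 0x30 ⊕ 0x02 = 0x32.
P[5]: S = E(K, 0x02) = 0x5A; 0x8F ⊕ 0x5A = 0xD5.
Blocks that differ from the original plaintext: P[4].

P[1] = 0x1E, P[2] = 0x03, P[3] = 0x9E, P[4] = 0x32, P[5] = 0xD5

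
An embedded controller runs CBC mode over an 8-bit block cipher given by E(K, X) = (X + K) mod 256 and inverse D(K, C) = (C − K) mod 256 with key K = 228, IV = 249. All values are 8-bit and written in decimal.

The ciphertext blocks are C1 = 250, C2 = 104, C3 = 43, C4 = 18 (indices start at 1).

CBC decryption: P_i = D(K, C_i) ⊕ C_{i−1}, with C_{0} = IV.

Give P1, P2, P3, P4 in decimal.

P1 = 239, P2 = 126, P3 = 47, P4 = 5

P1: D(K, 250) = 22; 22 ⊕ 249 = 239.
P2: D(K, 104) = 132; 132 ⊕ 250 = 126.
P3: D(K, 43) = 71; 71 ⊕ 104 = 47.
P4: D(K, 18) = 46; 46 ⊕ 43 = 5.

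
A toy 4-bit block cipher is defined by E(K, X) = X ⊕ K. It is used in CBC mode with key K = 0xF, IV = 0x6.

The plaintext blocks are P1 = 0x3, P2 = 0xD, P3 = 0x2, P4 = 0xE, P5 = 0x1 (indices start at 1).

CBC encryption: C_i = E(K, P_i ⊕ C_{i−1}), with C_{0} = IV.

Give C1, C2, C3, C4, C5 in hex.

C1: P1 ⊕ 0x6 = 0x5; E(K, 0x5) = 0xA.
C2: P2 ⊕ 0xA = 0x7; E(K, 0x7) = 0x8.
C3: P3 ⊕ 0x8 = 0xA; E(K, 0xA) = 0x5.
C4: P4 ⊕ 0x5 = 0xB; E(K, 0xB) = 0x4.
C5: P5 ⊕ 0x4 = 0x5; E(K, 0x5) = 0xA.

C1 = 0xA, C2 = 0x8, C3 = 0x5, C4 = 0x4, C5 = 0xA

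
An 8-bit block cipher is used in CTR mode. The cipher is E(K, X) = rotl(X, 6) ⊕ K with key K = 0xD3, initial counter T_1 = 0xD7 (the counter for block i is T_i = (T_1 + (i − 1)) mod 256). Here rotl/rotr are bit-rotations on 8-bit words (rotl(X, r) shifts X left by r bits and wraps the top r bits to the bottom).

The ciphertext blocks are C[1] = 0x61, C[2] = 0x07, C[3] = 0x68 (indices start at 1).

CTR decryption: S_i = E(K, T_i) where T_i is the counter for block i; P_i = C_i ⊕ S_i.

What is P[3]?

P[3] = 0xCD

P[3]: T = 0xD9, S = E(K, T) = 0xA5; 0x68 ⊕ 0xA5 = 0xCD.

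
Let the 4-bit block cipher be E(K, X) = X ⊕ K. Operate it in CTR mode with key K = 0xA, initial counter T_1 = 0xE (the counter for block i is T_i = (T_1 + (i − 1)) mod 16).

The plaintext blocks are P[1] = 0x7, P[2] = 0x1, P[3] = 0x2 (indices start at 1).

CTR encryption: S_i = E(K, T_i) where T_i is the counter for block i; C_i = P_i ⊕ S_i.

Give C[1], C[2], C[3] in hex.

C[1] = 0x3, C[2] = 0x4, C[3] = 0x8

C[1]: T = 0xE, S = E(K, T) = 0x4; 0x7 ⊕ 0x4 = 0x3.
C[2]: T = 0xF, S = E(K, T) = 0x5; 0x1 ⊕ 0x5 = 0x4.
C[3]: T = 0x0, S = E(K, T) = 0xA; 0x2 ⊕ 0xA = 0x8.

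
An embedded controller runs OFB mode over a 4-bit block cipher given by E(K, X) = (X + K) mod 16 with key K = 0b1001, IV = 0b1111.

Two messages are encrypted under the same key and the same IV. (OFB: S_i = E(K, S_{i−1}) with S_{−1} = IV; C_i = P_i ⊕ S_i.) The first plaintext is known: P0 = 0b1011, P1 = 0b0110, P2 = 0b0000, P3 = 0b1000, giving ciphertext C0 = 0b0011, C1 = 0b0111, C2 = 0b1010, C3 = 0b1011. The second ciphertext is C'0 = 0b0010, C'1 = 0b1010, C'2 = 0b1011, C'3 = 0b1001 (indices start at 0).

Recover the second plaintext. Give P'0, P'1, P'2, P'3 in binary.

P'0 = 0b1010, P'1 = 0b1011, P'2 = 0b0001, P'3 = 0b1010

In OFB with a reused IV, both messages share the same keystream S_i, so C_i ⊕ C'_i = P_i ⊕ P'_i and thus P'_i = P_i ⊕ C_i ⊕ C'_i.
P'0: 0b1011 ⊕ 0b0011 ⊕ 0b0010 = 0b1010.
P'1: 0b0110 ⊕ 0b0111 ⊕ 0b1010 = 0b1011.
P'2: 0b0000 ⊕ 0b1010 ⊕ 0b1011 = 0b0001.
P'3: 0b1000 ⊕ 0b1011 ⊕ 0b1001 = 0b1010.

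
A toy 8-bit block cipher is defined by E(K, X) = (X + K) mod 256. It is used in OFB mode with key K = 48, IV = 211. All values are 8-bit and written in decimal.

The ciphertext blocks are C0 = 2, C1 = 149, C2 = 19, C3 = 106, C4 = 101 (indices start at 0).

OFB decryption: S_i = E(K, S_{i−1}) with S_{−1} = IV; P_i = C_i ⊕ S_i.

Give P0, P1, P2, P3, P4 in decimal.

P0 = 1, P1 = 166, P2 = 112, P3 = 249, P4 = 166

P0: S = E(K, 211) = 3; 2 ⊕ 3 = 1.
P1: S = E(K, 3) = 51; 149 ⊕ 51 = 166.
P2: S = E(K, 51) = 99; 19 ⊕ 99 = 112.
P3: S = E(K, 99) = 147; 106 ⊕ 147 = 249.
P4: S = E(K, 147) = 195; 101 ⊕ 195 = 166.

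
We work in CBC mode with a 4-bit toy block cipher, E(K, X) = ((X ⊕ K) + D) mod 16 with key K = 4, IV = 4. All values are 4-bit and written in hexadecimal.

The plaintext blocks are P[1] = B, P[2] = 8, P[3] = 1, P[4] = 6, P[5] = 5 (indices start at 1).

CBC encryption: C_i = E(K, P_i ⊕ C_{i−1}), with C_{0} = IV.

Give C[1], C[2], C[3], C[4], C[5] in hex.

C[1] = 8, C[2] = 1, C[3] = 1, C[4] = 0, C[5] = E

C[1]: P[1] ⊕ 4 = F; E(K, F) = 8.
C[2]: P[2] ⊕ 8 = 0; E(K, 0) = 1.
C[3]: P[3] ⊕ 1 = 0; E(K, 0) = 1.
C[4]: P[4] ⊕ 1 = 7; E(K, 7) = 0.
C[5]: P[5] ⊕ 0 = 5; E(K, 5) = E.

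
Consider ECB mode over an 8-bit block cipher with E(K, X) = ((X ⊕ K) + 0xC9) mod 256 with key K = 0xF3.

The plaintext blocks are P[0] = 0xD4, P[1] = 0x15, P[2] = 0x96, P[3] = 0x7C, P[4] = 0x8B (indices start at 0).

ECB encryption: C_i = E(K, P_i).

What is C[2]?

C[2]: E(K, 0x96) = 0x2E.

C[2] = 0x2E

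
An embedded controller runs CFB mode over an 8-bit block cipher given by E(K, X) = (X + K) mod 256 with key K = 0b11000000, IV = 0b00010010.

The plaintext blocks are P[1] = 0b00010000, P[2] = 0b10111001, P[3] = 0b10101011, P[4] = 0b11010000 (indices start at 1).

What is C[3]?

C[3] = 0b01010000

CFB encryption: C_i = P_i ⊕ E(K, C_{i−1}), with C_{0} = IV.
C[1]: E(K, 0b00010010) = 0b11010010; 0b00010000 ⊕ 0b11010010 = 0b11000010.
C[2]: E(K, 0b11000010) = 0b10000010; 0b10111001 ⊕ 0b10000010 = 0b00111011.
C[3]: E(K, 0b00111011) = 0b11111011; 0b10101011 ⊕ 0b11111011 = 0b01010000.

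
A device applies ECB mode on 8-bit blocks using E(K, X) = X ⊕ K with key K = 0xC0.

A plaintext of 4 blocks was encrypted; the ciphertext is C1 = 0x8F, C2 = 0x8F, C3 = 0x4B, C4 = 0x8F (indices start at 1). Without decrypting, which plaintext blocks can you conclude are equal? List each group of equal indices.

ECB encrypts each block independently with the same key, so equal ciphertext blocks imply equal plaintext blocks.
C1 = C2 = C4 = 0x8F, so P1 = P2 = P4.

P1 = P2 = P4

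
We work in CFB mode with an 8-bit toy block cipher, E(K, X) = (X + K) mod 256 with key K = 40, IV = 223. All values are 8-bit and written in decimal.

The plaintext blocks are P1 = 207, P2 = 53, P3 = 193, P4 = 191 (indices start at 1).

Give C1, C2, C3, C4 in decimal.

CFB encryption: C_i = P_i ⊕ E(K, C_{i−1}), with C_{0} = IV.
C1: E(K, 223) = 7; 207 ⊕ 7 = 200.
C2: E(K, 200) = 240; 53 ⊕ 240 = 197.
C3: E(K, 197) = 237; 193 ⊕ 237 = 44.
C4: E(K, 44) = 84; 191 ⊕ 84 = 235.

C1 = 200, C2 = 197, C3 = 44, C4 = 235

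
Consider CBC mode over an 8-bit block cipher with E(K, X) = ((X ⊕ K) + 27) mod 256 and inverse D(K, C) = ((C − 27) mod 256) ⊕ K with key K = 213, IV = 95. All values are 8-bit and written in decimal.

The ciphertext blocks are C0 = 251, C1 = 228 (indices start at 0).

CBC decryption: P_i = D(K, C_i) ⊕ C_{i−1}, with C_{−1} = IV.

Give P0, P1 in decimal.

P0: D(K, 251) = 53; 53 ⊕ 95 = 106.
P1: D(K, 228) = 28; 28 ⊕ 251 = 231.

P0 = 106, P1 = 231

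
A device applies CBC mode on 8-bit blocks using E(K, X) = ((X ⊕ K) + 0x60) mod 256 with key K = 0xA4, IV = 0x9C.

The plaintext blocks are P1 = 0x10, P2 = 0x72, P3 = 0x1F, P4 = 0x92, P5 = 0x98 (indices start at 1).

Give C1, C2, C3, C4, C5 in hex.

CBC encryption: C_i = E(K, P_i ⊕ C_{i−1}), with C_{0} = IV.
C1: P1 ⊕ 0x9C = 0x8C; E(K, 0x8C) = 0x88.
C2: P2 ⊕ 0x88 = 0xFA; E(K, 0xFA) = 0xBE.
C3: P3 ⊕ 0xBE = 0xA1; E(K, 0xA1) = 0x65.
C4: P4 ⊕ 0x65 = 0xF7; E(K, 0xF7) = 0xB3.
C5: P5 ⊕ 0xB3 = 0x2B; E(K, 0x2B) = 0xEF.

C1 = 0x88, C2 = 0xBE, C3 = 0x65, C4 = 0xB3, C5 = 0xEF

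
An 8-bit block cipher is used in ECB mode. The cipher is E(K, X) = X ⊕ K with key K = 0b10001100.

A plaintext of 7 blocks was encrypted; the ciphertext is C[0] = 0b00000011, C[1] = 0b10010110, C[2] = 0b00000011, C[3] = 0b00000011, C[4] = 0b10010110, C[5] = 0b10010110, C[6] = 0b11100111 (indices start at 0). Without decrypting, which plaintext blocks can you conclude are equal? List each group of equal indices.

ECB encrypts each block independently with the same key, so equal ciphertext blocks imply equal plaintext blocks.
C[0] = C[2] = C[3] = 0b00000011, so P[0] = P[2] = P[3].
C[1] = C[4] = C[5] = 0b10010110, so P[1] = P[4] = P[5].

P[0] = P[2] = P[3]; P[1] = P[4] = P[5]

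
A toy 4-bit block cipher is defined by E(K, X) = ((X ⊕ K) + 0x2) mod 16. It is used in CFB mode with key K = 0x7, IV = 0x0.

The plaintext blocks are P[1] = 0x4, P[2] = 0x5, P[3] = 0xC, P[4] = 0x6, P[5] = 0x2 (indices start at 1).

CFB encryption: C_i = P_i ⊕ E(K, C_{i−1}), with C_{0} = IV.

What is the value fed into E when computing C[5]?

0xB

C[1]: E(K, 0x0) = 0x9; 0x4 ⊕ 0x9 = 0xD.
C[2]: E(K, 0xD) = 0xC; 0x5 ⊕ 0xC = 0x9.
C[3]: E(K, 0x9) = 0x0; 0xC ⊕ 0x0 = 0xC.
C[4]: E(K, 0xC) = 0xD; 0x6 ⊕ 0xD = 0xB.
C[5]: E(K, 0xB) = 0xE; 0x2 ⊕ 0xE = 0xC.
So the input to E for block [5] is 0xB.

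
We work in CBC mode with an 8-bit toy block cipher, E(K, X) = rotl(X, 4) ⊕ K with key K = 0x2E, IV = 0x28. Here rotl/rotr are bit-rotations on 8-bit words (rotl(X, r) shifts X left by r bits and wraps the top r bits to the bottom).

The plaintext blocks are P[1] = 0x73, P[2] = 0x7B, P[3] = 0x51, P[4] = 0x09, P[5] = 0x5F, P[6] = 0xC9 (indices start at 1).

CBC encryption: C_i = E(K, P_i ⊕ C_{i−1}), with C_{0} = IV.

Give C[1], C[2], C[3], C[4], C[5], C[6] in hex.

C[1] = 0x9B, C[2] = 0x20, C[3] = 0x39, C[4] = 0x2D, C[5] = 0x09, C[6] = 0x22

C[1]: P[1] ⊕ 0x28 = 0x5B; E(K, 0x5B) = 0x9B.
C[2]: P[2] ⊕ 0x9B = 0xE0; E(K, 0xE0) = 0x20.
C[3]: P[3] ⊕ 0x20 = 0x71; E(K, 0x71) = 0x39.
C[4]: P[4] ⊕ 0x39 = 0x30; E(K, 0x30) = 0x2D.
C[5]: P[5] ⊕ 0x2D = 0x72; E(K, 0x72) = 0x09.
C[6]: P[6] ⊕ 0x09 = 0xC0; E(K, 0xC0) = 0x22.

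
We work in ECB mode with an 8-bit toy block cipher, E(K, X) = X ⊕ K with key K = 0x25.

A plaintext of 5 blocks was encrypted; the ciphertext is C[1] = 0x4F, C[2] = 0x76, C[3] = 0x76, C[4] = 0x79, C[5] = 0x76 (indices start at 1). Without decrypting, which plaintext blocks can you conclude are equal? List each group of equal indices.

P[2] = P[3] = P[5]

ECB encrypts each block independently with the same key, so equal ciphertext blocks imply equal plaintext blocks.
C[2] = C[3] = C[5] = 0x76, so P[2] = P[3] = P[5].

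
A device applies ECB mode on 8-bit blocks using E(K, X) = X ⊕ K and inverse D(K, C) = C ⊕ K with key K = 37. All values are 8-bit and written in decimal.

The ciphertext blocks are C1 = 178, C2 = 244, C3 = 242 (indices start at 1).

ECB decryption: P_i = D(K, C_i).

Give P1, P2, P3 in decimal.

P1: D(K, 178) = 151.
P2: D(K, 244) = 209.
P3: D(K, 242) = 215.

P1 = 151, P2 = 209, P3 = 215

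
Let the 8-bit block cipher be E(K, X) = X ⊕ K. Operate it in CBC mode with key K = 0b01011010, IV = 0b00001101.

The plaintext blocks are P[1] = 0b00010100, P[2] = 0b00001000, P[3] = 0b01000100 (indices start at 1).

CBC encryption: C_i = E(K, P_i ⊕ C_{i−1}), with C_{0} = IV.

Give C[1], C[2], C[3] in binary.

C[1]: P[1] ⊕ 0b00001101 = 0b00011001; E(K, 0b00011001) = 0b01000011.
C[2]: P[2] ⊕ 0b01000011 = 0b01001011; E(K, 0b01001011) = 0b00010001.
C[3]: P[3] ⊕ 0b00010001 = 0b01010101; E(K, 0b01010101) = 0b00001111.

C[1] = 0b01000011, C[2] = 0b00010001, C[3] = 0b00001111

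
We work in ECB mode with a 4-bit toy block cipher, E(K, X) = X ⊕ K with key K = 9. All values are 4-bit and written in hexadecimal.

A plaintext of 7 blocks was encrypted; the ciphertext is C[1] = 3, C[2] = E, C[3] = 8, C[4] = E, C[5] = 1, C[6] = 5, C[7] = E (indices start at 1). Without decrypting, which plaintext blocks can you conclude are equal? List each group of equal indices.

P[2] = P[4] = P[7]

ECB encrypts each block independently with the same key, so equal ciphertext blocks imply equal plaintext blocks.
C[2] = C[4] = C[7] = E, so P[2] = P[4] = P[7].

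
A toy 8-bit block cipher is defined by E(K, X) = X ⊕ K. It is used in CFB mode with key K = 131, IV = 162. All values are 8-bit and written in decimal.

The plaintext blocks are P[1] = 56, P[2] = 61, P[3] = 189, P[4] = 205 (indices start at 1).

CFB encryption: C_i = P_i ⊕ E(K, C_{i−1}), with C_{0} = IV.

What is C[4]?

C[1]: E(K, 162) = 33; 56 ⊕ 33 = 25.
C[2]: E(K, 25) = 154; 61 ⊕ 154 = 167.
C[3]: E(K, 167) = 36; 189 ⊕ 36 = 153.
C[4]: E(K, 153) = 26; 205 ⊕ 26 = 215.

C[4] = 215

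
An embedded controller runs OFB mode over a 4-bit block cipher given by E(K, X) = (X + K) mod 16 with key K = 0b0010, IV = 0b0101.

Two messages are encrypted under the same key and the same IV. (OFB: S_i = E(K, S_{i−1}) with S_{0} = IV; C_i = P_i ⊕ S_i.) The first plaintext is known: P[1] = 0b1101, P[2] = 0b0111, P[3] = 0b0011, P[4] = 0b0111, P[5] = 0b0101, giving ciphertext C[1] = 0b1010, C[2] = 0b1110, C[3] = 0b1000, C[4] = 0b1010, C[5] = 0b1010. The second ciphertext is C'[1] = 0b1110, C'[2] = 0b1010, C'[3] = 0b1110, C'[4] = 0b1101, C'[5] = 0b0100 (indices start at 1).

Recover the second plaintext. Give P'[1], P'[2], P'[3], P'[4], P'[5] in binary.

In OFB with a reused IV, both messages share the same keystream S_i, so C_i ⊕ C'_i = P_i ⊕ P'_i and thus P'_i = P_i ⊕ C_i ⊕ C'_i.
P'[1]: 0b1101 ⊕ 0b1010 ⊕ 0b1110 = 0b1001.
P'[2]: 0b0111 ⊕ 0b1110 ⊕ 0b1010 = 0b0011.
P'[3]: 0b0011 ⊕ 0b1000 ⊕ 0b1110 = 0b0101.
P'[4]: 0b0111 ⊕ 0b1010 ⊕ 0b1101 = 0b0000.
P'[5]: 0b0101 ⊕ 0b1010 ⊕ 0b0100 = 0b1011.

P'[1] = 0b1001, P'[2] = 0b0011, P'[3] = 0b0101, P'[4] = 0b0000, P'[5] = 0b1011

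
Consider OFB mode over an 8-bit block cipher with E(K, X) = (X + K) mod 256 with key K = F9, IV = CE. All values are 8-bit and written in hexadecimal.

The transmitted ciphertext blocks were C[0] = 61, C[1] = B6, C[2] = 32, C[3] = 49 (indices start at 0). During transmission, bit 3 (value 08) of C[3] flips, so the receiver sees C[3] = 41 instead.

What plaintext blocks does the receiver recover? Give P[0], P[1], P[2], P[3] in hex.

P[0] = A6, P[1] = 76, P[2] = 8B, P[3] = F3

OFB decryption: S_i = E(K, S_{i−1}) with S_{−1} = IV; P_i = C_i ⊕ S_i.
Only C[3] changed, to 41. In OFB, a change in C_i flips the same bit in P_i only; the keystream is unaffected. Decrypting the received ciphertext:
P[0]: S = E(K, CE) = C7; 61 ⊕ C7 = A6.
P[1]: S = E(K, C7) = C0; B6 ⊕ C0 = 76.
P[2]: S = E(K, C0) = B9; 32 ⊕ B9 = 8B.
P[3]: S = E(K, B9) = B2; 41 ⊕ B2 = F3.
Blocks that differ from the original plaintext: P[3].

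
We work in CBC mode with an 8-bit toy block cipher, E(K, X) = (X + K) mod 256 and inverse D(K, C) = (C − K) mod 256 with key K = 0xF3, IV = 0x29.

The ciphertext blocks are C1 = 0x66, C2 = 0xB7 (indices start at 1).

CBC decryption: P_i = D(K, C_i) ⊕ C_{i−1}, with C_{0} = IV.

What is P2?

P2: D(K, 0xB7) = 0xC4; 0xC4 ⊕ 0x66 = 0xA2.

P2 = 0xA2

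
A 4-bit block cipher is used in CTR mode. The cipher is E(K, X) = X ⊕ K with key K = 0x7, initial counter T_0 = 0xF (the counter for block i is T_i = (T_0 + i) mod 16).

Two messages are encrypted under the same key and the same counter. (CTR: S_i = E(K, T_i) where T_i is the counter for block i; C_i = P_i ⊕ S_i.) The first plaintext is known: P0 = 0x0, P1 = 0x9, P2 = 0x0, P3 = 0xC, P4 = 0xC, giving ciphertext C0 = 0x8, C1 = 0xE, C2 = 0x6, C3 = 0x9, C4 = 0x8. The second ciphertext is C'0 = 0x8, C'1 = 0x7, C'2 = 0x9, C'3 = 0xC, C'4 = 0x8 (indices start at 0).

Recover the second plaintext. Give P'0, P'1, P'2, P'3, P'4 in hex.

P'0 = 0x0, P'1 = 0x0, P'2 = 0xF, P'3 = 0x9, P'4 = 0xC

In CTR with a reused counter, both messages share the same keystream S_i, so C_i ⊕ C'_i = P_i ⊕ P'_i and thus P'_i = P_i ⊕ C_i ⊕ C'_i.
P'0: 0x0 ⊕ 0x8 ⊕ 0x8 = 0x0.
P'1: 0x9 ⊕ 0xE ⊕ 0x7 = 0x0.
P'2: 0x0 ⊕ 0x6 ⊕ 0x9 = 0xF.
P'3: 0xC ⊕ 0x9 ⊕ 0xC = 0x9.
P'4: 0xC ⊕ 0x8 ⊕ 0x8 = 0xC.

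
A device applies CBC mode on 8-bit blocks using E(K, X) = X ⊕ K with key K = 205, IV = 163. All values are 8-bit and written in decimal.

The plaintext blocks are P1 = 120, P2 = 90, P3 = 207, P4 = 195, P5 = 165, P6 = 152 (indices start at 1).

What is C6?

CBC encryption: C_i = E(K, P_i ⊕ C_{i−1}), with C_{0} = IV.
C1: P1 ⊕ 163 = 219; E(K, 219) = 22.
C2: P2 ⊕ 22 = 76; E(K, 76) = 129.
C3: P3 ⊕ 129 = 78; E(K, 78) = 131.
C4: P4 ⊕ 131 = 64; E(K, 64) = 141.
C5: P5 ⊕ 141 = 40; E(K, 40) = 229.
C6: P6 ⊕ 229 = 125; E(K, 125) = 176.

C6 = 176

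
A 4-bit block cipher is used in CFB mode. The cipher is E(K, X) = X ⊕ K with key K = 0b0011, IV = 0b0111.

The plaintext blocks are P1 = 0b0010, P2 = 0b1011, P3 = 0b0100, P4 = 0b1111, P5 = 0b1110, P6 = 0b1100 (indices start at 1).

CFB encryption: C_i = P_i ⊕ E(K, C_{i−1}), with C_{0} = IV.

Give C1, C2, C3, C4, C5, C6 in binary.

C1: E(K, 0b0111) = 0b0100; 0b0010 ⊕ 0b0100 = 0b0110.
C2: E(K, 0b0110) = 0b0101; 0b1011 ⊕ 0b0101 = 0b1110.
C3: E(K, 0b1110) = 0b1101; 0b0100 ⊕ 0b1101 = 0b1001.
C4: E(K, 0b1001) = 0b1010; 0b1111 ⊕ 0b1010 = 0b0101.
C5: E(K, 0b0101) = 0b0110; 0b1110 ⊕ 0b0110 = 0b1000.
C6: E(K, 0b1000) = 0b1011; 0b1100 ⊕ 0b1011 = 0b0111.

C1 = 0b0110, C2 = 0b1110, C3 = 0b1001, C4 = 0b0101, C5 = 0b1000, C6 = 0b0111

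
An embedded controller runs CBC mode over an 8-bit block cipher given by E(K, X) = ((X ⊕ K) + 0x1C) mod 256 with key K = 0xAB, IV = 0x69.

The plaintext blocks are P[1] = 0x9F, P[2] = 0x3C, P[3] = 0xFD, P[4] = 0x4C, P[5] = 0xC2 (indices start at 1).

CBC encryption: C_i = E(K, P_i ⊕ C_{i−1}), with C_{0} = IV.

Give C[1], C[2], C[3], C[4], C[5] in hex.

C[1] = 0x79, C[2] = 0x0A, C[3] = 0x78, C[4] = 0xBB, C[5] = 0xEE

C[1]: P[1] ⊕ 0x69 = 0xF6; E(K, 0xF6) = 0x79.
C[2]: P[2] ⊕ 0x79 = 0x45; E(K, 0x45) = 0x0A.
C[3]: P[3] ⊕ 0x0A = 0xF7; E(K, 0xF7) = 0x78.
C[4]: P[4] ⊕ 0x78 = 0x34; E(K, 0x34) = 0xBB.
C[5]: P[5] ⊕ 0xBB = 0x79; E(K, 0x79) = 0xEE.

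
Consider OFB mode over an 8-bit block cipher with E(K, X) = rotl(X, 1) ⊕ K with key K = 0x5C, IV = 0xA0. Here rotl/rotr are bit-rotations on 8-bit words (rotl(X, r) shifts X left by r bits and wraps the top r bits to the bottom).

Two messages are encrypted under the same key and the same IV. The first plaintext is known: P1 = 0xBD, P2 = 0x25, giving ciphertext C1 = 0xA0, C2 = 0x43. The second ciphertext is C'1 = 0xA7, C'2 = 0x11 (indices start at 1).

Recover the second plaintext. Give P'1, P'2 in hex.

In OFB with a reused IV, both messages share the same keystream S_i, so C_i ⊕ C'_i = P_i ⊕ P'_i and thus P'_i = P_i ⊕ C_i ⊕ C'_i.
P'1: 0xBD ⊕ 0xA0 ⊕ 0xA7 = 0xBA.
P'2: 0x25 ⊕ 0x43 ⊕ 0x11 = 0x77.

P'1 = 0xBA, P'2 = 0x77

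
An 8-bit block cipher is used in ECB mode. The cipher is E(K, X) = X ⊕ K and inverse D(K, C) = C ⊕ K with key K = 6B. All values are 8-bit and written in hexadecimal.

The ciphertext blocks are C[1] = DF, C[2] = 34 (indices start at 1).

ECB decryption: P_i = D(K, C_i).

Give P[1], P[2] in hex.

P[1] = B4, P[2] = 5F

P[1]: D(K, DF) = B4.
P[2]: D(K, 34) = 5F.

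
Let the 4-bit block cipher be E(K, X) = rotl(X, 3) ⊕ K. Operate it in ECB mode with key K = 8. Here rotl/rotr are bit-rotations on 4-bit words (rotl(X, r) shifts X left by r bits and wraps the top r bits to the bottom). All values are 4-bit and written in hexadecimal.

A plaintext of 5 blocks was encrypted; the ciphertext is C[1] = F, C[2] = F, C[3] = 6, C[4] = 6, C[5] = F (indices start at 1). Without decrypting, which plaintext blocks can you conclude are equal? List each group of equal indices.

P[1] = P[2] = P[5]; P[3] = P[4]

ECB encrypts each block independently with the same key, so equal ciphertext blocks imply equal plaintext blocks.
C[1] = C[2] = C[5] = F, so P[1] = P[2] = P[5].
C[3] = C[4] = 6, so P[3] = P[4].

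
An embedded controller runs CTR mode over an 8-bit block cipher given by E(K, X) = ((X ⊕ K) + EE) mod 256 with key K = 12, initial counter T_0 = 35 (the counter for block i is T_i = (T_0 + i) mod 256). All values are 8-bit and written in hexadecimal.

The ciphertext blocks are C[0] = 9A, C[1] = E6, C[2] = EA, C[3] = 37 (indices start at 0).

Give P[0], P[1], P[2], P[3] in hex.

CTR decryption: S_i = E(K, T_i) where T_i is the counter for block i; P_i = C_i ⊕ S_i.
P[0]: T = 35, S = E(K, T) = 15; 9A ⊕ 15 = 8F.
P[1]: T = 36, S = E(K, T) = 12; E6 ⊕ 12 = F4.
P[2]: T = 37, S = E(K, T) = 13; EA ⊕ 13 = F9.
P[3]: T = 38, S = E(K, T) = 18; 37 ⊕ 18 = 2F.

P[0] = 8F, P[1] = F4, P[2] = F9, P[3] = 2F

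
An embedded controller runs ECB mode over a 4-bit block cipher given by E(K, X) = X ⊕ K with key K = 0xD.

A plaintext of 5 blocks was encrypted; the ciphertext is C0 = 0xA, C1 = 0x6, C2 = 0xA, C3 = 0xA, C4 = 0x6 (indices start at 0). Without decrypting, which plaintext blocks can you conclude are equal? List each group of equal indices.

P0 = P2 = P3; P1 = P4

ECB encrypts each block independently with the same key, so equal ciphertext blocks imply equal plaintext blocks.
C0 = C2 = C3 = 0xA, so P0 = P2 = P3.
C1 = C4 = 0x6, so P1 = P4.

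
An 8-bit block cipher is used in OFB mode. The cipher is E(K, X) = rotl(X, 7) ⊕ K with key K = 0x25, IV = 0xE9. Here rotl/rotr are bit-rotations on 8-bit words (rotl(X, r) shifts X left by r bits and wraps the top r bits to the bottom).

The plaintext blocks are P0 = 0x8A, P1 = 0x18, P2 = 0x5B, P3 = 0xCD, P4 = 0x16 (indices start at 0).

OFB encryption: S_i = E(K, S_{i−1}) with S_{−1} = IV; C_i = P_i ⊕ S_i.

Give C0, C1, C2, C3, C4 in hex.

C0: S = E(K, 0xE9) = 0xD1; 0x8A ⊕ 0xD1 = 0x5B.
C1: S = E(K, 0xD1) = 0xCD; 0x18 ⊕ 0xCD = 0xD5.
C2: S = E(K, 0xCD) = 0xC3; 0x5B ⊕ 0xC3 = 0x98.
C3: S = E(K, 0xC3) = 0xC4; 0xCD ⊕ 0xC4 = 0x09.
C4: S = E(K, 0xC4) = 0x47; 0x16 ⊕ 0x47 = 0x51.

C0 = 0x5B, C1 = 0xD5, C2 = 0x98, C3 = 0x09, C4 = 0x51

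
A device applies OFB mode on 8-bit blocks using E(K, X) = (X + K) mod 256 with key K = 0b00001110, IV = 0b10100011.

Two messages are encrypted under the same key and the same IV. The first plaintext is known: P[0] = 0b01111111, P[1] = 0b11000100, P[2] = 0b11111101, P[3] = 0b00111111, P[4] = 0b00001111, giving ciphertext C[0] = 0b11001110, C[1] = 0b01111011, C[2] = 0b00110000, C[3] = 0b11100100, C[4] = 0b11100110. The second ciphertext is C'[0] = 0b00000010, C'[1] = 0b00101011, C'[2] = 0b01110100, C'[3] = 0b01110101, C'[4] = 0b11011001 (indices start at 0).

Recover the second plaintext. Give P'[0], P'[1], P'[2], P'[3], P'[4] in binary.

In OFB with a reused IV, both messages share the same keystream S_i, so C_i ⊕ C'_i = P_i ⊕ P'_i and thus P'_i = P_i ⊕ C_i ⊕ C'_i.
P'[0]: 0b01111111 ⊕ 0b11001110 ⊕ 0b00000010 = 0b10110011.
P'[1]: 0b11000100 ⊕ 0b01111011 ⊕ 0b00101011 = 0b10010100.
P'[2]: 0b11111101 ⊕ 0b00110000 ⊕ 0b01110100 = 0b10111001.
P'[3]: 0b00111111 ⊕ 0b11100100 ⊕ 0b01110101 = 0b10101110.
P'[4]: 0b00001111 ⊕ 0b11100110 ⊕ 0b11011001 = 0b00110000.

P'[0] = 0b10110011, P'[1] = 0b10010100, P'[2] = 0b10111001, P'[3] = 0b10101110, P'[4] = 0b00110000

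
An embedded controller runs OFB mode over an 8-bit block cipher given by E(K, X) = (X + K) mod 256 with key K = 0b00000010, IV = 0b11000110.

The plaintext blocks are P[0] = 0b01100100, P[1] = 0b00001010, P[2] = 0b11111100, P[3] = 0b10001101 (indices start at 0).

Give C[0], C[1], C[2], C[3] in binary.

C[0] = 0b10101100, C[1] = 0b11000000, C[2] = 0b00110000, C[3] = 0b01000011

OFB encryption: S_i = E(K, S_{i−1}) with S_{−1} = IV; C_i = P_i ⊕ S_i.
C[0]: S = E(K, 0b11000110) = 0b11001000; 0b01100100 ⊕ 0b11001000 = 0b10101100.
C[1]: S = E(K, 0b11001000) = 0b11001010; 0b00001010 ⊕ 0b11001010 = 0b11000000.
C[2]: S = E(K, 0b11001010) = 0b11001100; 0b11111100 ⊕ 0b11001100 = 0b00110000.
C[3]: S = E(K, 0b11001100) = 0b11001110; 0b10001101 ⊕ 0b11001110 = 0b01000011.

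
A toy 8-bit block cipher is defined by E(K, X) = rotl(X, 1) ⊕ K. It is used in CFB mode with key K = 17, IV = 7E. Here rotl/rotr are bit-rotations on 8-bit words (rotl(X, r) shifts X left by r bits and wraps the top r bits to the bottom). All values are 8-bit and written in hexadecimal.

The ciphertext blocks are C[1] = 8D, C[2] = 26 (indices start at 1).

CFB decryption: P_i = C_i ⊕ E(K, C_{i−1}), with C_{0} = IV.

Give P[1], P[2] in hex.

P[1] = 66, P[2] = 2A

P[1]: E(K, 7E) = EB; 8D ⊕ EB = 66.
P[2]: E(K, 8D) = 0C; 26 ⊕ 0C = 2A.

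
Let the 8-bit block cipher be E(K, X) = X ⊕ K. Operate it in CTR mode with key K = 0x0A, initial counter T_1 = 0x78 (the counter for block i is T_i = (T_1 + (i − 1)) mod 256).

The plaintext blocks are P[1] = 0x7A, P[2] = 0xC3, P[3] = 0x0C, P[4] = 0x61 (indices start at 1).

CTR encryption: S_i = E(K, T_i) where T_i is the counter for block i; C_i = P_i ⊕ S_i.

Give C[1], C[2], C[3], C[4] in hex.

C[1] = 0x08, C[2] = 0xB0, C[3] = 0x7C, C[4] = 0x10

C[1]: T = 0x78, S = E(K, T) = 0x72; 0x7A ⊕ 0x72 = 0x08.
C[2]: T = 0x79, S = E(K, T) = 0x73; 0xC3 ⊕ 0x73 = 0xB0.
C[3]: T = 0x7A, S = E(K, T) = 0x70; 0x0C ⊕ 0x70 = 0x7C.
C[4]: T = 0x7B, S = E(K, T) = 0x71; 0x61 ⊕ 0x71 = 0x10.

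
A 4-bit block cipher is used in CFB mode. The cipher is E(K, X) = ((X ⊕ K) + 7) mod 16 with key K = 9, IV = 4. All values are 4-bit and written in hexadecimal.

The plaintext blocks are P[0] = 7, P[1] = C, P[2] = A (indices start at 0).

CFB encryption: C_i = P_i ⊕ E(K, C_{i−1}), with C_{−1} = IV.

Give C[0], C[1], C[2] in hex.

C[0] = 3, C[1] = D, C[2] = 1

C[0]: E(K, 4) = 4; 7 ⊕ 4 = 3.
C[1]: E(K, 3) = 1; C ⊕ 1 = D.
C[2]: E(K, D) = B; A ⊕ B = 1.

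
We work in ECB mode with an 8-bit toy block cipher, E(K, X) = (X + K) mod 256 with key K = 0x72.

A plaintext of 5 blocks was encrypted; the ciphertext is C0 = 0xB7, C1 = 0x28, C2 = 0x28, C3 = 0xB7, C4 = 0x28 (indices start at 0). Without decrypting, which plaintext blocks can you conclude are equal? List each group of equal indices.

ECB encrypts each block independently with the same key, so equal ciphertext blocks imply equal plaintext blocks.
C0 = C3 = 0xB7, so P0 = P3.
C1 = C2 = C4 = 0x28, so P1 = P2 = P4.

P0 = P3; P1 = P2 = P4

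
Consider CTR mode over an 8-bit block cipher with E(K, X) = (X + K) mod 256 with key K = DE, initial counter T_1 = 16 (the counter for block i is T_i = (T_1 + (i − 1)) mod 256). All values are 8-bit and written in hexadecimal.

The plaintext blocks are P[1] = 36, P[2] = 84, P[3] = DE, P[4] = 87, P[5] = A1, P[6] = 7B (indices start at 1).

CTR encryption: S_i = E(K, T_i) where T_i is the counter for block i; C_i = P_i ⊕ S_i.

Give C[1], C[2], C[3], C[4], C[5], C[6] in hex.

C[1]: T = 16, S = E(K, T) = F4; 36 ⊕ F4 = C2.
C[2]: T = 17, S = E(K, T) = F5; 84 ⊕ F5 = 71.
C[3]: T = 18, S = E(K, T) = F6; DE ⊕ F6 = 28.
C[4]: T = 19, S = E(K, T) = F7; 87 ⊕ F7 = 70.
C[5]: T = 1A, S = E(K, T) = F8; A1 ⊕ F8 = 59.
C[6]: T = 1B, S = E(K, T) = F9; 7B ⊕ F9 = 82.

C[1] = C2, C[2] = 71, C[3] = 28, C[4] = 70, C[5] = 59, C[6] = 82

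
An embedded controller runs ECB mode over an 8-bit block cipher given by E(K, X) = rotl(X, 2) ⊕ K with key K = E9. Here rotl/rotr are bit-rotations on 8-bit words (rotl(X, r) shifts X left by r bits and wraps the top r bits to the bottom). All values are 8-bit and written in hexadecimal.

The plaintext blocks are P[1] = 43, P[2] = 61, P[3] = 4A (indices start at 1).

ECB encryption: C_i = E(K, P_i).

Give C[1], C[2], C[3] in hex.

C[1] = E4, C[2] = 6C, C[3] = C0

C[1]: E(K, 43) = E4.
C[2]: E(K, 61) = 6C.
C[3]: E(K, 4A) = C0.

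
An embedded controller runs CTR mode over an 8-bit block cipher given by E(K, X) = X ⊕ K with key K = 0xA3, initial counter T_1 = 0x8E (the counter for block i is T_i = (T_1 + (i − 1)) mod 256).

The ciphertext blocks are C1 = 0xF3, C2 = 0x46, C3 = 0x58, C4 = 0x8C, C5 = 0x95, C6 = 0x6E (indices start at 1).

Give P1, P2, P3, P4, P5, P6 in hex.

P1 = 0xDE, P2 = 0x6A, P3 = 0x6B, P4 = 0xBE, P5 = 0xA4, P6 = 0x5E

CTR decryption: S_i = E(K, T_i) where T_i is the counter for block i; P_i = C_i ⊕ S_i.
P1: T = 0x8E, S = E(K, T) = 0x2D; 0xF3 ⊕ 0x2D = 0xDE.
P2: T = 0x8F, S = E(K, T) = 0x2C; 0x46 ⊕ 0x2C = 0x6A.
P3: T = 0x90, S = E(K, T) = 0x33; 0x58 ⊕ 0x33 = 0x6B.
P4: T = 0x91, S = E(K, T) = 0x32; 0x8C ⊕ 0x32 = 0xBE.
P5: T = 0x92, S = E(K, T) = 0x31; 0x95 ⊕ 0x31 = 0xA4.
P6: T = 0x93, S = E(K, T) = 0x30; 0x6E ⊕ 0x30 = 0x5E.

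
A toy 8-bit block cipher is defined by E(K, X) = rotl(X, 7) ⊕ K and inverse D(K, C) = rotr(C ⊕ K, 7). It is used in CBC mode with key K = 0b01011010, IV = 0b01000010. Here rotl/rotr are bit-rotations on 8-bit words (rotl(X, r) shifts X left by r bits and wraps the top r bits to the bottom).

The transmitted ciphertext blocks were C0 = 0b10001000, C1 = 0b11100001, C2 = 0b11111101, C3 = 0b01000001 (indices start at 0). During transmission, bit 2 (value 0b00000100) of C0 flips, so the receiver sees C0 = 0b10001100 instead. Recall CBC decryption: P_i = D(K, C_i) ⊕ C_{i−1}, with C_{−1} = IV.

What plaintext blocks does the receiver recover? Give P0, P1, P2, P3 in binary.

Only C0 changed, to 0b10001100. In CBC, a change in C_i garbles P_i and flips the same bit in P_{i+1}. Decrypting the received ciphertext:
P0: D(K, 0b10001100) = 0b10101101; 0b10101101 ⊕ 0b01000010 = 0b11101111.
P1: D(K, 0b11100001) = 0b01110111; 0b01110111 ⊕ 0b10001100 = 0b11111011.
P2: D(K, 0b11111101) = 0b01001111; 0b01001111 ⊕ 0b11100001 = 0b10101110.
P3: D(K, 0b01000001) = 0b00110110; 0b00110110 ⊕ 0b11111101 = 0b11001011.
Blocks that differ from the original plaintext: P0, P1.

P0 = 0b11101111, P1 = 0b11111011, P2 = 0b10101110, P3 = 0b11001011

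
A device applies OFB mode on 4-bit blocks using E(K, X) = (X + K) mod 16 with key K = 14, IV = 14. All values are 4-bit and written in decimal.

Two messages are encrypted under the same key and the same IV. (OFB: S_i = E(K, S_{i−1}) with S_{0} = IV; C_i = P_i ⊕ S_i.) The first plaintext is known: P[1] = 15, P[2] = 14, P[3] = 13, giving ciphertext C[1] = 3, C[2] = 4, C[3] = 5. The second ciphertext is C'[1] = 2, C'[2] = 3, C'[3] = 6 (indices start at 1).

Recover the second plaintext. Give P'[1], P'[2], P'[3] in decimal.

In OFB with a reused IV, both messages share the same keystream S_i, so C_i ⊕ C'_i = P_i ⊕ P'_i and thus P'_i = P_i ⊕ C_i ⊕ C'_i.
P'[1]: 15 ⊕ 3 ⊕ 2 = 14.
P'[2]: 14 ⊕ 4 ⊕ 3 = 9.
P'[3]: 13 ⊕ 5 ⊕ 6 = 14.

P'[1] = 14, P'[2] = 9, P'[3] = 14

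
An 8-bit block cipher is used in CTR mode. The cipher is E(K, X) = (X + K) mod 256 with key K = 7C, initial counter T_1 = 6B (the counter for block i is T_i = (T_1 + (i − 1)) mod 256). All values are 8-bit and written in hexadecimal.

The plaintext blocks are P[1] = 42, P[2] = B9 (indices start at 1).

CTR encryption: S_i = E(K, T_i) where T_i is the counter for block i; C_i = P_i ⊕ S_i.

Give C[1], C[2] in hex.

C[1]: T = 6B, S = E(K, T) = E7; 42 ⊕ E7 = A5.
C[2]: T = 6C, S = E(K, T) = E8; B9 ⊕ E8 = 51.

C[1] = A5, C[2] = 51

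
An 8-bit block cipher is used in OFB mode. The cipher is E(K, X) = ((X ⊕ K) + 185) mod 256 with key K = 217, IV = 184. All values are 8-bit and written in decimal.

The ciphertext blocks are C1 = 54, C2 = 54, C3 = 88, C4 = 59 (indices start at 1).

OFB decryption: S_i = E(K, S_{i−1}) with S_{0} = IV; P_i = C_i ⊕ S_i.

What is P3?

P1: S = E(K, 184) = 26; 54 ⊕ 26 = 44.
P2: S = E(K, 26) = 124; 54 ⊕ 124 = 74.
P3: S = E(K, 124) = 94; 88 ⊕ 94 = 6.

P3 = 6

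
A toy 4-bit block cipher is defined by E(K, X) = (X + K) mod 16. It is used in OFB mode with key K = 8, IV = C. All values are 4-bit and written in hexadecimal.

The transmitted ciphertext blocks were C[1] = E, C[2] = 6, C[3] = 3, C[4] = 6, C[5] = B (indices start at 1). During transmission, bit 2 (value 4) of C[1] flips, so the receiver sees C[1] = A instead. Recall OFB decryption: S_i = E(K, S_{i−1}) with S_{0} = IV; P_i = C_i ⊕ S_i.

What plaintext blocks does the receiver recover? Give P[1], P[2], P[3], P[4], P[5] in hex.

P[1] = E, P[2] = A, P[3] = 7, P[4] = A, P[5] = F

Only C[1] changed, to A. In OFB, a change in C_i flips the same bit in P_i only; the keystream is unaffected. Decrypting the received ciphertext:
P[1]: S = E(K, C) = 4; A ⊕ 4 = E.
P[2]: S = E(K, 4) = C; 6 ⊕ C = A.
P[3]: S = E(K, C) = 4; 3 ⊕ 4 = 7.
P[4]: S = E(K, 4) = C; 6 ⊕ C = A.
P[5]: S = E(K, C) = 4; B ⊕ 4 = F.
Blocks that differ from the original plaintext: P[1].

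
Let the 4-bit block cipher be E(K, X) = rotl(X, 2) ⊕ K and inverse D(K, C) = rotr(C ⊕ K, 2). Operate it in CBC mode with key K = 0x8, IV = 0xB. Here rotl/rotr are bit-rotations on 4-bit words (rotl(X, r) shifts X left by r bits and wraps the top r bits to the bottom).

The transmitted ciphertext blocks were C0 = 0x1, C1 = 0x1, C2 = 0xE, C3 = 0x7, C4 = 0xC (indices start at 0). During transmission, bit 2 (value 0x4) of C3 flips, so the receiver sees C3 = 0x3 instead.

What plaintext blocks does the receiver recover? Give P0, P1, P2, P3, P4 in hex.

CBC decryption: P_i = D(K, C_i) ⊕ C_{i−1}, with C_{−1} = IV.
Only C3 changed, to 0x3. In CBC, a change in C_i garbles P_i and flips the same bit in P_{i+1}. Decrypting the received ciphertext:
P0: D(K, 0x1) = 0x6; 0x6 ⊕ 0xB = 0xD.
P1: D(K, 0x1) = 0x6; 0x6 ⊕ 0x1 = 0x7.
P2: D(K, 0xE) = 0x9; 0x9 ⊕ 0x1 = 0x8.
P3: D(K, 0x3) = 0xE; 0xE ⊕ 0xE = 0x0.
P4: D(K, 0xC) = 0x1; 0x1 ⊕ 0x3 = 0x2.
Blocks that differ from the original plaintext: P3, P4.

P0 = 0xD, P1 = 0x7, P2 = 0x8, P3 = 0x0, P4 = 0x2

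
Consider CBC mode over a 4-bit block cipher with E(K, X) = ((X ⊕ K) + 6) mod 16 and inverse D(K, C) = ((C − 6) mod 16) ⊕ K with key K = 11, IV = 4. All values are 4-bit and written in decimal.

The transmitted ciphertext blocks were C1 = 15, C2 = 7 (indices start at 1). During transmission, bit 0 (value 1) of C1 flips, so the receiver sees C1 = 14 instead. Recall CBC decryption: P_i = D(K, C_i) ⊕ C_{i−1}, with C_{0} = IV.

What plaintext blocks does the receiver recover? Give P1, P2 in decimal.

P1 = 7, P2 = 4

Only C1 changed, to 14. In CBC, a change in C_i garbles P_i and flips the same bit in P_{i+1}. Decrypting the received ciphertext:
P1: D(K, 14) = 3; 3 ⊕ 4 = 7.
P2: D(K, 7) = 10; 10 ⊕ 14 = 4.
Blocks that differ from the original plaintext: P1, P2.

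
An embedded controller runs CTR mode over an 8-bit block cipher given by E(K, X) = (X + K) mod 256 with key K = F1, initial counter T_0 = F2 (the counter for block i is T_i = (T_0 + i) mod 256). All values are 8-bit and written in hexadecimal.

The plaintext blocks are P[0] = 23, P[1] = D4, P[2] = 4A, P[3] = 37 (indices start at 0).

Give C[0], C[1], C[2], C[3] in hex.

C[0] = C0, C[1] = 30, C[2] = AF, C[3] = D1

CTR encryption: S_i = E(K, T_i) where T_i is the counter for block i; C_i = P_i ⊕ S_i.
C[0]: T = F2, S = E(K, T) = E3; 23 ⊕ E3 = C0.
C[1]: T = F3, S = E(K, T) = E4; D4 ⊕ E4 = 30.
C[2]: T = F4, S = E(K, T) = E5; 4A ⊕ E5 = AF.
C[3]: T = F5, S = E(K, T) = E6; 37 ⊕ E6 = D1.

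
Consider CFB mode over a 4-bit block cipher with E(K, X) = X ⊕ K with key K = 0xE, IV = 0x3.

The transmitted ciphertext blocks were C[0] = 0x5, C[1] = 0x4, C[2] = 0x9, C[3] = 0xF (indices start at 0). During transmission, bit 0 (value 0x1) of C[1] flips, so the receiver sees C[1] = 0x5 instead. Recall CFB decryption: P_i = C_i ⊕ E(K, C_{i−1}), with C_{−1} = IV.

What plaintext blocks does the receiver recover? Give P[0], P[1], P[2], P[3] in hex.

Only C[1] changed, to 0x5. In CFB, a change in C_i flips the same bit in P_i and garbles P_{i+1}. Decrypting the received ciphertext:
P[0]: E(K, 0x3) = 0xD; 0x5 ⊕ 0xD = 0x8.
P[1]: E(K, 0x5) = 0xB; 0x5 ⊕ 0xB = 0xE.
P[2]: E(K, 0x5) = 0xB; 0x9 ⊕ 0xB = 0x2.
P[3]: E(K, 0x9) = 0x7; 0xF ⊕ 0x7 = 0x8.
Blocks that differ from the original plaintext: P[1], P[2].

P[0] = 0x8, P[1] = 0xE, P[2] = 0x2, P[3] = 0x8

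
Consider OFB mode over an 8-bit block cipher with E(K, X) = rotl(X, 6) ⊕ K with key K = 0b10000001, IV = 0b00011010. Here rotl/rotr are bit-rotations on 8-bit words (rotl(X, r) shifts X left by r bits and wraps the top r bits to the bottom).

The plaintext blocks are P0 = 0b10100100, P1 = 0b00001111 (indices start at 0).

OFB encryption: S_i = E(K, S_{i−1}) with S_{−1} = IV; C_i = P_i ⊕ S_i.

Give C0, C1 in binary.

C0 = 0b10100011, C1 = 0b01001111

C0: S = E(K, 0b00011010) = 0b00000111; 0b10100100 ⊕ 0b00000111 = 0b10100011.
C1: S = E(K, 0b00000111) = 0b01000000; 0b00001111 ⊕ 0b01000000 = 0b01001111.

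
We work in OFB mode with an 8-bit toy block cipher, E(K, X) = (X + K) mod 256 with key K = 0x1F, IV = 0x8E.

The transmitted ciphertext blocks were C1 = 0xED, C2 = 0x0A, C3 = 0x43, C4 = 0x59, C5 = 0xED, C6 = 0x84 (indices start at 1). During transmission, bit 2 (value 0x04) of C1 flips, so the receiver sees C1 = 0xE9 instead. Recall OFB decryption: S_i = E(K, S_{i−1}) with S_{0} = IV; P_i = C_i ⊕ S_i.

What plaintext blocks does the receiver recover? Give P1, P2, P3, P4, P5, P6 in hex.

P1 = 0x44, P2 = 0xC6, P3 = 0xA8, P4 = 0x53, P5 = 0xC4, P6 = 0xCC

Only C1 changed, to 0xE9. In OFB, a change in C_i flips the same bit in P_i only; the keystream is unaffected. Decrypting the received ciphertext:
P1: S = E(K, 0x8E) = 0xAD; 0xE9 ⊕ 0xAD = 0x44.
P2: S = E(K, 0xAD) = 0xCC; 0x0A ⊕ 0xCC = 0xC6.
P3: S = E(K, 0xCC) = 0xEB; 0x43 ⊕ 0xEB = 0xA8.
P4: S = E(K, 0xEB) = 0x0A; 0x59 ⊕ 0x0A = 0x53.
P5: S = E(K, 0x0A) = 0x29; 0xED ⊕ 0x29 = 0xC4.
P6: S = E(K, 0x29) = 0x48; 0x84 ⊕ 0x48 = 0xCC.
Blocks that differ from the original plaintext: P1.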